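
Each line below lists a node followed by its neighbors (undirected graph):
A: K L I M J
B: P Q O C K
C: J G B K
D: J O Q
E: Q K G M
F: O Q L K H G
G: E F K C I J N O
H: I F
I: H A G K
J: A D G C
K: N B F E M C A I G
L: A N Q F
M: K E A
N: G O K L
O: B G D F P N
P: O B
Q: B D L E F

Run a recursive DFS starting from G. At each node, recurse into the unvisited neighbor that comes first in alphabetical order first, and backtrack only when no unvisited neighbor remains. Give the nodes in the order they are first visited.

G, C, B, K, A, I, H, F, L, N, O, D, J, Q, E, M, P

Visit G
G → C
C → B
B → K
K → A
A → I
I → H
H → F
F → L
L → N
N → O
O → D
D → J
D → Q
Q → E
E → M
O → P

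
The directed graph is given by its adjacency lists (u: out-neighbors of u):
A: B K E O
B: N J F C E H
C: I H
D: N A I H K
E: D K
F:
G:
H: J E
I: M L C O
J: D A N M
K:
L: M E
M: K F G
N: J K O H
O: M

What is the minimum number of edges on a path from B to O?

2

Level 0: B
Level 1: C, E, F, H, J, N
Level 2: A, D, I, K, M, O
Level 3: G, L
O first appears at level 2.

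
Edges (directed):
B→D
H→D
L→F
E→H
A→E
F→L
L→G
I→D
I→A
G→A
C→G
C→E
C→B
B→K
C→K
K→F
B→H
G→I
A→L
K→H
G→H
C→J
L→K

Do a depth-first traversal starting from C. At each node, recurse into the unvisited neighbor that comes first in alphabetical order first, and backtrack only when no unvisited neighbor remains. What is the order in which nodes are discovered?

C B D H K F L G A E I J

Visit C
C → B
B → D
B → H
B → K
K → F
F → L
L → G
G → A
A → E
G → I
C → J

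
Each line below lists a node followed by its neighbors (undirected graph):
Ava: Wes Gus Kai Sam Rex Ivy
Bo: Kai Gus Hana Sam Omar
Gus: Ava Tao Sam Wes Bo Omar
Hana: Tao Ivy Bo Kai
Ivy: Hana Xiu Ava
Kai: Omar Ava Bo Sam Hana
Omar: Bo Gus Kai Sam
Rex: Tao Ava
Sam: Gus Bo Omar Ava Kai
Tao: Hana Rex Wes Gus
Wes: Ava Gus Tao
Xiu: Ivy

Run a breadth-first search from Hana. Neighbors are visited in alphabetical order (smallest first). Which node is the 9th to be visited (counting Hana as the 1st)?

Visit Hana; enqueue Bo, Ivy, Kai, Tao → queue [Bo, Ivy, Kai, Tao]
Visit Bo; enqueue Gus, Omar, Sam → queue [Ivy, Kai, Tao, Gus, Omar, Sam]
Visit Ivy; enqueue Ava, Xiu → queue [Kai, Tao, Gus, Omar, Sam, Ava, Xiu]
Visit Kai → queue [Tao, Gus, Omar, Sam, Ava, Xiu]
Visit Tao; enqueue Rex, Wes → queue [Gus, Omar, Sam, Ava, Xiu, Rex, Wes]
Visit Gus → queue [Omar, Sam, Ava, Xiu, Rex, Wes]
Visit Omar → queue [Sam, Ava, Xiu, Rex, Wes]
Visit Sam → queue [Ava, Xiu, Rex, Wes]
Visit Ava → queue [Xiu, Rex, Wes]
Visit Xiu → queue [Rex, Wes]
Visit Rex → queue [Wes]
Visit Wes → queue []

Visit order: Hana, Bo, Ivy, Kai, Tao, Gus, Omar, Sam, Ava, Xiu, Rex, Wes

Ava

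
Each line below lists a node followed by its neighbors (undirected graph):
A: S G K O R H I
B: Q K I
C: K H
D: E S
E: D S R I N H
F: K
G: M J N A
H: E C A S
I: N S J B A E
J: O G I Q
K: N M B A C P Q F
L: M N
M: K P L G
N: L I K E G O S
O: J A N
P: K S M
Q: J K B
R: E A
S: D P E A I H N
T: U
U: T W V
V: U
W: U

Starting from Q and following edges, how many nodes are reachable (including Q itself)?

BFS from Q visits: Q, J, K, B, O, G, I, N, M, A, C, P, F, S, E, L, R, H, D
Reachable nodes: 19 of 23 total.

19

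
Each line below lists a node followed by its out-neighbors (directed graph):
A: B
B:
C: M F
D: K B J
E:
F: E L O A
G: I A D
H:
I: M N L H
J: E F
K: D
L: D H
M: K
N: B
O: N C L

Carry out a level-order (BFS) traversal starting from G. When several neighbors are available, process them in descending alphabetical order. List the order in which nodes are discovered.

G -> I -> D -> A -> N -> M -> L -> H -> K -> J -> B -> F -> E -> O -> C

Visit G; enqueue I, D, A → queue [I, D, A]
Visit I; enqueue N, M, L, H → queue [D, A, N, M, L, H]
Visit D; enqueue K, J, B → queue [A, N, M, L, H, K, J, B]
Visit A → queue [N, M, L, H, K, J, B]
Visit N → queue [M, L, H, K, J, B]
Visit M → queue [L, H, K, J, B]
Visit L → queue [H, K, J, B]
Visit H → queue [K, J, B]
Visit K → queue [J, B]
Visit J; enqueue F, E → queue [B, F, E]
Visit B → queue [F, E]
Visit F; enqueue O → queue [E, O]
Visit E → queue [O]
Visit O; enqueue C → queue [C]
Visit C → queue []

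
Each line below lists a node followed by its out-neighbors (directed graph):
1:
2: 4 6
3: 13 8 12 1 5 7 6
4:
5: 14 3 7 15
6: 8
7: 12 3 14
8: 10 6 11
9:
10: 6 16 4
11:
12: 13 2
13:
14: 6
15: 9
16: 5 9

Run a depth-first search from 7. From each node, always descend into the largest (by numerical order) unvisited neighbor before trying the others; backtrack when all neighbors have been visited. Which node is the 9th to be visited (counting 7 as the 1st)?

5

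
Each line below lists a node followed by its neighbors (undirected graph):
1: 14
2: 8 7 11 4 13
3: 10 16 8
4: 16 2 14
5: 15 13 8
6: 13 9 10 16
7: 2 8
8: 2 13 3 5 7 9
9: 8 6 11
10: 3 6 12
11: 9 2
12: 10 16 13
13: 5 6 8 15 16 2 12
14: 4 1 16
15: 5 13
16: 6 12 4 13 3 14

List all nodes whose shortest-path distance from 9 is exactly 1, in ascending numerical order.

Level 0: 9
Level 1: 6, 8, 11
Level 2: 2, 3, 5, 7, 10, 13, 16
Level 3: 4, 12, 14, 15
Level 4: 1

6, 8, 11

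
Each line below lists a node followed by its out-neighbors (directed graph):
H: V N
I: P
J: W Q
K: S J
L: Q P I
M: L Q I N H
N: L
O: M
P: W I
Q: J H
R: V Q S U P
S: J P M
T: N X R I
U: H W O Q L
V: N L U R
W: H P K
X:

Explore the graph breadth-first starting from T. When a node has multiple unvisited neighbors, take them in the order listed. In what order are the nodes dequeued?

T, N, X, R, I, L, V, Q, S, U, P, J, H, M, W, O, K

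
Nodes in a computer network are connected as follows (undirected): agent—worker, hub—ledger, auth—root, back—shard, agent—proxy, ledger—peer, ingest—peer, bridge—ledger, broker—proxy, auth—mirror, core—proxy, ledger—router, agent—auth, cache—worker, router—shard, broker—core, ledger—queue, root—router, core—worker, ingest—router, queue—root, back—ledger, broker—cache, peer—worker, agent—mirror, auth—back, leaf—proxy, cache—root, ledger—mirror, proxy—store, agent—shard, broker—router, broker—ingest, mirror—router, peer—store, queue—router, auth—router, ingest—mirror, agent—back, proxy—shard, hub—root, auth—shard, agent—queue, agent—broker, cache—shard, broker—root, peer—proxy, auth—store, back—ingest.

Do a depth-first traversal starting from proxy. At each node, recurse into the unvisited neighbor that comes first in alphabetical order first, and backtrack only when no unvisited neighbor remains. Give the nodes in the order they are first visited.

proxy, agent, auth, back, ingest, broker, cache, root, hub, ledger, bridge, mirror, router, queue, shard, peer, store, worker, core, leaf

Visit proxy
proxy → agent
agent → auth
auth → back
back → ingest
ingest → broker
broker → cache
cache → root
root → hub
hub → ledger
ledger → bridge
ledger → mirror
mirror → router
router → queue
router → shard
ledger → peer
peer → store
peer → worker
worker → core
proxy → leaf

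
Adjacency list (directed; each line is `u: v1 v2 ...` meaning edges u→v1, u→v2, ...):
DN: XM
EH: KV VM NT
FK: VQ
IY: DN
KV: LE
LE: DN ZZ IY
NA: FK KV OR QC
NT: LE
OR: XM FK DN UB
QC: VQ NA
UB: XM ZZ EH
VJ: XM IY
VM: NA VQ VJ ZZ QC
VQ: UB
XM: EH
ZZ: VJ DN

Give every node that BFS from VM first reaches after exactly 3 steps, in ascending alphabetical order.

EH, LE

Level 0: VM
Level 1: NA, QC, VJ, VQ, ZZ
Level 2: DN, FK, IY, KV, OR, UB, XM
Level 3: EH, LE
Level 4: NT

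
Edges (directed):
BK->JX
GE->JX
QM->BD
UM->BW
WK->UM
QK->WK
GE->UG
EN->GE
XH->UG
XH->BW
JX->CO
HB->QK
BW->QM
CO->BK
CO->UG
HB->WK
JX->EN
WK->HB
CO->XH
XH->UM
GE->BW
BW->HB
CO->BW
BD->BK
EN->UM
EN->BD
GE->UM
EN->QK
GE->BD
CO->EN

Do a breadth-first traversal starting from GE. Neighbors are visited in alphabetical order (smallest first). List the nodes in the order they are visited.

GE -> BD -> BW -> JX -> UG -> UM -> BK -> HB -> QM -> CO -> EN -> QK -> WK -> XH

Visit GE; enqueue BD, BW, JX, UG, UM → queue [BD, BW, JX, UG, UM]
Visit BD; enqueue BK → queue [BW, JX, UG, UM, BK]
Visit BW; enqueue HB, QM → queue [JX, UG, UM, BK, HB, QM]
Visit JX; enqueue CO, EN → queue [UG, UM, BK, HB, QM, CO, EN]
Visit UG → queue [UM, BK, HB, QM, CO, EN]
Visit UM → queue [BK, HB, QM, CO, EN]
Visit BK → queue [HB, QM, CO, EN]
Visit HB; enqueue QK, WK → queue [QM, CO, EN, QK, WK]
Visit QM → queue [CO, EN, QK, WK]
Visit CO; enqueue XH → queue [EN, QK, WK, XH]
Visit EN → queue [QK, WK, XH]
Visit QK → queue [WK, XH]
Visit WK → queue [XH]
Visit XH → queue []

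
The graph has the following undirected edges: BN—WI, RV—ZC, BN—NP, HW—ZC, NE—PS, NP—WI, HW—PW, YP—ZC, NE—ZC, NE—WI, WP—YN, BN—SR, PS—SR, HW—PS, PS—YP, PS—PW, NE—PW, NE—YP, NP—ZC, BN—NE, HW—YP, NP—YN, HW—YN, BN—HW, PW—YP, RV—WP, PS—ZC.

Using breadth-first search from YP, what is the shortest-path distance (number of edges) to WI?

Level 0: YP
Level 1: HW, NE, PS, PW, ZC
Level 2: BN, NP, RV, SR, WI, YN
Level 3: WP
WI first appears at level 2.

2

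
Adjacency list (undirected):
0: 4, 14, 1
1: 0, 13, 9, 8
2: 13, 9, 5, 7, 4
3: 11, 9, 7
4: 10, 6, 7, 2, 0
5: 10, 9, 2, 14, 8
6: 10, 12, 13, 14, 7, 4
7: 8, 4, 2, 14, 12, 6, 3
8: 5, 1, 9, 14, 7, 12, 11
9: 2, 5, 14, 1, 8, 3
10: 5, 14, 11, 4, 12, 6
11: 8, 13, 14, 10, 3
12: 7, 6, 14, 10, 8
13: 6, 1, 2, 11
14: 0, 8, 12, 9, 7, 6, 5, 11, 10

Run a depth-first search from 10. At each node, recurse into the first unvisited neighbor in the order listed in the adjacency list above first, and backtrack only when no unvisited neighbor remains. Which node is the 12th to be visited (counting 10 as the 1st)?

Visit 10
10 → 5
5 → 9
9 → 2
2 → 13
13 → 6
6 → 12
12 → 7
7 → 8
8 → 1
1 → 0
0 → 4
0 → 14
14 → 11
11 → 3

Visit order: 10, 5, 9, 2, 13, 6, 12, 7, 8, 1, 0, 4, 14, 11, 3

4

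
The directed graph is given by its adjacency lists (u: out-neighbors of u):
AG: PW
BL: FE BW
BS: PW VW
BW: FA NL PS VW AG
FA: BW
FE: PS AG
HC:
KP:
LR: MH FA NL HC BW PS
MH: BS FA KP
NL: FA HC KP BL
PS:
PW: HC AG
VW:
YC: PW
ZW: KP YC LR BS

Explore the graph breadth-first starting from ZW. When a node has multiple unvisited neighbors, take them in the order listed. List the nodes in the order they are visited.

Visit ZW; enqueue KP, YC, LR, BS → queue [KP, YC, LR, BS]
Visit KP → queue [YC, LR, BS]
Visit YC; enqueue PW → queue [LR, BS, PW]
Visit LR; enqueue MH, FA, NL, HC, BW, PS → queue [BS, PW, MH, FA, NL, HC, BW, PS]
Visit BS; enqueue VW → queue [PW, MH, FA, NL, HC, BW, PS, VW]
Visit PW; enqueue AG → queue [MH, FA, NL, HC, BW, PS, VW, AG]
Visit MH → queue [FA, NL, HC, BW, PS, VW, AG]
Visit FA → queue [NL, HC, BW, PS, VW, AG]
Visit NL; enqueue BL → queue [HC, BW, PS, VW, AG, BL]
Visit HC → queue [BW, PS, VW, AG, BL]
Visit BW → queue [PS, VW, AG, BL]
Visit PS → queue [VW, AG, BL]
Visit VW → queue [AG, BL]
Visit AG → queue [BL]
Visit BL; enqueue FE → queue [FE]
Visit FE → queue []

ZW → KP → YC → LR → BS → PW → MH → FA → NL → HC → BW → PS → VW → AG → BL → FE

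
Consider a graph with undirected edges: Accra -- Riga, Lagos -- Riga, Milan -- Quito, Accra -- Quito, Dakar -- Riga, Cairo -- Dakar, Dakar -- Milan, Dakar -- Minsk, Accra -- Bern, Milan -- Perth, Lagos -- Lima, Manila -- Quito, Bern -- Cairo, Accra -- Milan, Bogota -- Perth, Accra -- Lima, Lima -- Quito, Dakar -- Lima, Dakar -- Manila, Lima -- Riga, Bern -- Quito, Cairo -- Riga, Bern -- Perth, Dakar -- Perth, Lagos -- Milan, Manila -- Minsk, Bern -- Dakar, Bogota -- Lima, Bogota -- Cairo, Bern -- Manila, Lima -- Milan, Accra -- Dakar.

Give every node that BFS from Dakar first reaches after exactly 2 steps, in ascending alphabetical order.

Level 0: Dakar
Level 1: Accra, Bern, Cairo, Lima, Manila, Milan, Minsk, Perth, Riga
Level 2: Bogota, Lagos, Quito

Bogota, Lagos, Quito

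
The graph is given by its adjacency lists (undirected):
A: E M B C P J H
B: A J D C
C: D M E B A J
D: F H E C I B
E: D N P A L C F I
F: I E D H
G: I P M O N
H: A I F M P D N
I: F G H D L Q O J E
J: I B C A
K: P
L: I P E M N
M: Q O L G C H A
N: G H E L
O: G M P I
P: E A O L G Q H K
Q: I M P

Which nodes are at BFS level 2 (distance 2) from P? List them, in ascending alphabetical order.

Level 0: P
Level 1: A, E, G, H, K, L, O, Q
Level 2: B, C, D, F, I, J, M, N

B, C, D, F, I, J, M, N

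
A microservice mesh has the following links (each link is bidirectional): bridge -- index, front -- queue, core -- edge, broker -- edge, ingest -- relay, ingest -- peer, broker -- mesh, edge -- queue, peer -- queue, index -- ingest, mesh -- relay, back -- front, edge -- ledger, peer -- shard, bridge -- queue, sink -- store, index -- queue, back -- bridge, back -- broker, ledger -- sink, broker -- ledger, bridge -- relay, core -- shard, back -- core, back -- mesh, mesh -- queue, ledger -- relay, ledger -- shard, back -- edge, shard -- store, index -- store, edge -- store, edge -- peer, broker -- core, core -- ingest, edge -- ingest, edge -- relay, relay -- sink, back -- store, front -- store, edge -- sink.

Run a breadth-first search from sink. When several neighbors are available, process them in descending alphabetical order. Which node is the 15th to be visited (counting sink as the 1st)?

peer

Visit sink; enqueue store, relay, ledger, edge → queue [store, relay, ledger, edge]
Visit store; enqueue shard, index, front, back → queue [relay, ledger, edge, shard, index, front, back]
Visit relay; enqueue mesh, ingest, bridge → queue [ledger, edge, shard, index, front, back, mesh, ingest, bridge]
Visit ledger; enqueue broker → queue [edge, shard, index, front, back, mesh, ingest, bridge, broker]
Visit edge; enqueue queue, peer, core → queue [shard, index, front, back, mesh, ingest, bridge, broker, queue, peer, core]
Visit shard → queue [index, front, back, mesh, ingest, bridge, broker, queue, peer, core]
Visit index → queue [front, back, mesh, ingest, bridge, broker, queue, peer, core]
Visit front → queue [back, mesh, ingest, bridge, broker, queue, peer, core]
Visit back → queue [mesh, ingest, bridge, broker, queue, peer, core]
Visit mesh → queue [ingest, bridge, broker, queue, peer, core]
Visit ingest → queue [bridge, broker, queue, peer, core]
Visit bridge → queue [broker, queue, peer, core]
Visit broker → queue [queue, peer, core]
Visit queue → queue [peer, core]
Visit peer → queue [core]
Visit core → queue []

Visit order: sink, store, relay, ledger, edge, shard, index, front, back, mesh, ingest, bridge, broker, queue, peer, core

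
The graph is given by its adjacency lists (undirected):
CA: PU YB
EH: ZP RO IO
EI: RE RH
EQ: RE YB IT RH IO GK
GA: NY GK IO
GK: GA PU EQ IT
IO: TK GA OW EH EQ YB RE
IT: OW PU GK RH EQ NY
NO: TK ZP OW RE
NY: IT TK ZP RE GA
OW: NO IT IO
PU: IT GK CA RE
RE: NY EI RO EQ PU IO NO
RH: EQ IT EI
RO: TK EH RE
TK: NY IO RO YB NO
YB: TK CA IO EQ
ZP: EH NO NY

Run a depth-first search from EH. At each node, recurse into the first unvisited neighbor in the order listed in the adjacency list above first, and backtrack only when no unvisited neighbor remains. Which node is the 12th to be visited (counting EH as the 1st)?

Visit EH
EH → ZP
ZP → NO
NO → TK
TK → NY
NY → IT
IT → OW
OW → IO
IO → GA
GA → GK
GK → PU
PU → CA
CA → YB
YB → EQ
EQ → RE
RE → EI
EI → RH
RE → RO

Visit order: EH, ZP, NO, TK, NY, IT, OW, IO, GA, GK, PU, CA, YB, EQ, RE, EI, RH, RO

CA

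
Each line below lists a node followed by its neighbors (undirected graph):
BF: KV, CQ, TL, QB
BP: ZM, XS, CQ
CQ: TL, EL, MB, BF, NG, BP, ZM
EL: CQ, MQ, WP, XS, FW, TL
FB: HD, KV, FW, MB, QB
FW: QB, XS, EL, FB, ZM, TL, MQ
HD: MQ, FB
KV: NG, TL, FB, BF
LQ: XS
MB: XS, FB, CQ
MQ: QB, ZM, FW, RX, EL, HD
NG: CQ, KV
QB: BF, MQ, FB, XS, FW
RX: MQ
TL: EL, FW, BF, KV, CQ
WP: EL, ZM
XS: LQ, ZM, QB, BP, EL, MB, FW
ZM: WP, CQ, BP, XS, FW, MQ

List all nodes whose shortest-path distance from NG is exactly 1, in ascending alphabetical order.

CQ, KV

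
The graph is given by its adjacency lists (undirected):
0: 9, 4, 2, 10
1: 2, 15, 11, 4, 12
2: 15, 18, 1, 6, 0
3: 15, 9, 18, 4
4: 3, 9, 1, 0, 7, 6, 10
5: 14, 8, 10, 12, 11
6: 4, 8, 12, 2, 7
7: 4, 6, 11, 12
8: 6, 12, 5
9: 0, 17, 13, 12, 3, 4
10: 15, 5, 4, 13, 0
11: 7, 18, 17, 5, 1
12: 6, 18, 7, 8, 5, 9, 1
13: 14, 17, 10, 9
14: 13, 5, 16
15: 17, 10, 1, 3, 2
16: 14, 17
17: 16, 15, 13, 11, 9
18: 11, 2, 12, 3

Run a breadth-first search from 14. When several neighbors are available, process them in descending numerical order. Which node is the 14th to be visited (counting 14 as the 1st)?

3

Visit 14; enqueue 16, 13, 5 → queue [16, 13, 5]
Visit 16; enqueue 17 → queue [13, 5, 17]
Visit 13; enqueue 10, 9 → queue [5, 17, 10, 9]
Visit 5; enqueue 12, 11, 8 → queue [17, 10, 9, 12, 11, 8]
Visit 17; enqueue 15 → queue [10, 9, 12, 11, 8, 15]
Visit 10; enqueue 4, 0 → queue [9, 12, 11, 8, 15, 4, 0]
Visit 9; enqueue 3 → queue [12, 11, 8, 15, 4, 0, 3]
Visit 12; enqueue 18, 7, 6, 1 → queue [11, 8, 15, 4, 0, 3, 18, 7, 6, 1]
Visit 11 → queue [8, 15, 4, 0, 3, 18, 7, 6, 1]
Visit 8 → queue [15, 4, 0, 3, 18, 7, 6, 1]
Visit 15; enqueue 2 → queue [4, 0, 3, 18, 7, 6, 1, 2]
Visit 4 → queue [0, 3, 18, 7, 6, 1, 2]
Visit 0 → queue [3, 18, 7, 6, 1, 2]
Visit 3 → queue [18, 7, 6, 1, 2]
Visit 18 → queue [7, 6, 1, 2]
Visit 7 → queue [6, 1, 2]
Visit 6 → queue [1, 2]
Visit 1 → queue [2]
Visit 2 → queue []

Visit order: 14, 16, 13, 5, 17, 10, 9, 12, 11, 8, 15, 4, 0, 3, 18, 7, 6, 1, 2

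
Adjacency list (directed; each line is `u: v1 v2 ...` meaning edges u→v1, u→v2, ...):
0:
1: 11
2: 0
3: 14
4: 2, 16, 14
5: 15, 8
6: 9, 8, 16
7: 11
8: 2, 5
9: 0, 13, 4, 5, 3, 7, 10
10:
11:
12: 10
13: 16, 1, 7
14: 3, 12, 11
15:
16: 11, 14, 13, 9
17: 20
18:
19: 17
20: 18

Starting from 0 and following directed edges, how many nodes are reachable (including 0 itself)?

1

BFS from 0 visits: 0
Reachable nodes: 1 of 21 total.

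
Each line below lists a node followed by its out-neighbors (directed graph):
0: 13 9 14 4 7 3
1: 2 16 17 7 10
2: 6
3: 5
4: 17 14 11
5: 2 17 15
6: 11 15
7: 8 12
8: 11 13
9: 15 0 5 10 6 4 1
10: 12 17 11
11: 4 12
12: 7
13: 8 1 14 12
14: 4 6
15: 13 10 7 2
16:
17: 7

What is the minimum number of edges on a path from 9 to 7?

2

Level 0: 9
Level 1: 0, 1, 4, 5, 6, 10, 15
Level 2: 2, 3, 7, 11, 12, 13, 14, 16, 17
Level 3: 8
7 first appears at level 2.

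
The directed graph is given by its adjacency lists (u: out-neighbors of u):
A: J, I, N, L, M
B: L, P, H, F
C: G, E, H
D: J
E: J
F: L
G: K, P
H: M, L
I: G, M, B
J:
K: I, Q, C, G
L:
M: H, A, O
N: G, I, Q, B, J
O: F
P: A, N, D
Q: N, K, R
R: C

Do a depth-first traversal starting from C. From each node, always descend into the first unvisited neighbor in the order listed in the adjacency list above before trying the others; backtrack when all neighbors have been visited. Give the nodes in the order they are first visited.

Visit C
C → G
G → K
K → I
I → M
M → H
H → L
M → A
A → J
A → N
N → Q
Q → R
N → B
B → P
P → D
B → F
M → O
C → E

C → G → K → I → M → H → L → A → J → N → Q → R → B → P → D → F → O → E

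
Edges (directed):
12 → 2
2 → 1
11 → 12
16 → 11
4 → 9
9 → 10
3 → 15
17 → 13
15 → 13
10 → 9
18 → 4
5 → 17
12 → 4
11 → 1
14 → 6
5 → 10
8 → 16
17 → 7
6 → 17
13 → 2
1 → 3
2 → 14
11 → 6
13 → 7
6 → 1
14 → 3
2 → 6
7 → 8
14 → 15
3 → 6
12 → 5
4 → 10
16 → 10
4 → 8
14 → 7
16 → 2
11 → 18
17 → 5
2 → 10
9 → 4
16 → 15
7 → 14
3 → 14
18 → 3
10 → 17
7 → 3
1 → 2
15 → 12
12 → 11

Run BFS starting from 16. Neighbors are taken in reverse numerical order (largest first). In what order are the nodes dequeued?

16, 15, 11, 10, 2, 13, 12, 18, 6, 1, 17, 9, 14, 7, 5, 4, 3, 8

Visit 16; enqueue 15, 11, 10, 2 → queue [15, 11, 10, 2]
Visit 15; enqueue 13, 12 → queue [11, 10, 2, 13, 12]
Visit 11; enqueue 18, 6, 1 → queue [10, 2, 13, 12, 18, 6, 1]
Visit 10; enqueue 17, 9 → queue [2, 13, 12, 18, 6, 1, 17, 9]
Visit 2; enqueue 14 → queue [13, 12, 18, 6, 1, 17, 9, 14]
Visit 13; enqueue 7 → queue [12, 18, 6, 1, 17, 9, 14, 7]
Visit 12; enqueue 5, 4 → queue [18, 6, 1, 17, 9, 14, 7, 5, 4]
Visit 18; enqueue 3 → queue [6, 1, 17, 9, 14, 7, 5, 4, 3]
Visit 6 → queue [1, 17, 9, 14, 7, 5, 4, 3]
Visit 1 → queue [17, 9, 14, 7, 5, 4, 3]
Visit 17 → queue [9, 14, 7, 5, 4, 3]
Visit 9 → queue [14, 7, 5, 4, 3]
Visit 14 → queue [7, 5, 4, 3]
Visit 7; enqueue 8 → queue [5, 4, 3, 8]
Visit 5 → queue [4, 3, 8]
Visit 4 → queue [3, 8]
Visit 3 → queue [8]
Visit 8 → queue []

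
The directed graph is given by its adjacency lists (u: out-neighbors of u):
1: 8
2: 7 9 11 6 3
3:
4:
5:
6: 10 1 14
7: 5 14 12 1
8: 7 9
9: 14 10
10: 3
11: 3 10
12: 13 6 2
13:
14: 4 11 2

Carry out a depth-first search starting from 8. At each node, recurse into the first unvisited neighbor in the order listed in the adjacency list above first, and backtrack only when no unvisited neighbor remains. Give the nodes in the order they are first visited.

Visit 8
8 → 7
7 → 5
7 → 14
14 → 4
14 → 11
11 → 3
11 → 10
14 → 2
2 → 9
2 → 6
6 → 1
7 → 12
12 → 13

8, 7, 5, 14, 4, 11, 3, 10, 2, 9, 6, 1, 12, 13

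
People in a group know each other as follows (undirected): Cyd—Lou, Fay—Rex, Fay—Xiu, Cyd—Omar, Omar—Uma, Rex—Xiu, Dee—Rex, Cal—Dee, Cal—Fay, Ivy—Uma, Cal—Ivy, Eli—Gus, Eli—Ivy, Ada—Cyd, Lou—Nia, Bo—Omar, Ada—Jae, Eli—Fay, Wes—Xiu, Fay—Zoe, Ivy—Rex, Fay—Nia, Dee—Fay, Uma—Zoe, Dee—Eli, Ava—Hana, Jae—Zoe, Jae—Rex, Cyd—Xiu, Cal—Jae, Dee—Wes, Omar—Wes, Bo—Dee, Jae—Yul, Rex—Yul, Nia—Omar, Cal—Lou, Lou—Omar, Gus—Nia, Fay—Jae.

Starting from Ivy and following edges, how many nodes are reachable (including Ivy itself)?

19

BFS from Ivy visits: Ivy, Cal, Eli, Rex, Uma, Dee, Fay, Jae, Lou, Gus, Xiu, Yul, Omar, Zoe, Bo, Wes, Nia, Ada, Cyd
Reachable nodes: 19 of 21 total.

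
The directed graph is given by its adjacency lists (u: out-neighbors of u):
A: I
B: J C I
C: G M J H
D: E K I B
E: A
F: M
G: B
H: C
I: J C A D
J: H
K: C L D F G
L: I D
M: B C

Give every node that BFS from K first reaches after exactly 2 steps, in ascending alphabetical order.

B, E, H, I, J, M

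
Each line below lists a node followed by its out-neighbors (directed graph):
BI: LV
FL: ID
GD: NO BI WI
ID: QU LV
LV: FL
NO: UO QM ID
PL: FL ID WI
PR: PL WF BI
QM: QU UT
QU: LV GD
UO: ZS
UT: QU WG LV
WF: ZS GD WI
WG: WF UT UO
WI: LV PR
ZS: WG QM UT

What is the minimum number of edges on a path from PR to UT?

Level 0: PR
Level 1: BI, PL, WF
Level 2: FL, GD, ID, LV, WI, ZS
Level 3: NO, QM, QU, UT, WG
Level 4: UO
UT first appears at level 3.

3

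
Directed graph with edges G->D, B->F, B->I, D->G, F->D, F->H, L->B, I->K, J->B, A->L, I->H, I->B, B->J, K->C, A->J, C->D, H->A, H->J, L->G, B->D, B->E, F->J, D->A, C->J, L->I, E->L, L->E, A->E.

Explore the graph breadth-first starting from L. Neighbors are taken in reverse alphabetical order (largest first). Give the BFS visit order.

L → I → G → E → B → K → H → D → J → F → C → A

Visit L; enqueue I, G, E, B → queue [I, G, E, B]
Visit I; enqueue K, H → queue [G, E, B, K, H]
Visit G; enqueue D → queue [E, B, K, H, D]
Visit E → queue [B, K, H, D]
Visit B; enqueue J, F → queue [K, H, D, J, F]
Visit K; enqueue C → queue [H, D, J, F, C]
Visit H; enqueue A → queue [D, J, F, C, A]
Visit D → queue [J, F, C, A]
Visit J → queue [F, C, A]
Visit F → queue [C, A]
Visit C → queue [A]
Visit A → queue []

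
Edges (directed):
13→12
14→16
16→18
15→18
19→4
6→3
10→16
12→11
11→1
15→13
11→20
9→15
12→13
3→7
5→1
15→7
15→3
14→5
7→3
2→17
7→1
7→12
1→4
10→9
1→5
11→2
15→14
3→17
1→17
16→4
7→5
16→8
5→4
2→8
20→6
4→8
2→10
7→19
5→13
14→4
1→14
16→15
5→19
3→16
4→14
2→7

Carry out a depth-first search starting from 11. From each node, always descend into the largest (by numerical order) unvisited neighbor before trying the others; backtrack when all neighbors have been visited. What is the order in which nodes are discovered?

11 → 20 → 6 → 3 → 17 → 16 → 18 → 15 → 14 → 5 → 19 → 4 → 8 → 13 → 12 → 1 → 7 → 2 → 10 → 9

Visit 11
11 → 20
20 → 6
6 → 3
3 → 17
3 → 16
16 → 18
16 → 15
15 → 14
14 → 5
5 → 19
19 → 4
4 → 8
5 → 13
13 → 12
5 → 1
15 → 7
11 → 2
2 → 10
10 → 9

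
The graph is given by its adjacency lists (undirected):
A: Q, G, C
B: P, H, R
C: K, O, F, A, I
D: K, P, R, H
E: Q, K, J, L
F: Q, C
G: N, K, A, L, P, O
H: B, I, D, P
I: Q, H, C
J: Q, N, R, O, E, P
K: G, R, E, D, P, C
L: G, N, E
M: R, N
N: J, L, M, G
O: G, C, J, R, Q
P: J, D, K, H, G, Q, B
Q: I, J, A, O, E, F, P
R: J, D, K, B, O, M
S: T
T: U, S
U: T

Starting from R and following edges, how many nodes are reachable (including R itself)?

18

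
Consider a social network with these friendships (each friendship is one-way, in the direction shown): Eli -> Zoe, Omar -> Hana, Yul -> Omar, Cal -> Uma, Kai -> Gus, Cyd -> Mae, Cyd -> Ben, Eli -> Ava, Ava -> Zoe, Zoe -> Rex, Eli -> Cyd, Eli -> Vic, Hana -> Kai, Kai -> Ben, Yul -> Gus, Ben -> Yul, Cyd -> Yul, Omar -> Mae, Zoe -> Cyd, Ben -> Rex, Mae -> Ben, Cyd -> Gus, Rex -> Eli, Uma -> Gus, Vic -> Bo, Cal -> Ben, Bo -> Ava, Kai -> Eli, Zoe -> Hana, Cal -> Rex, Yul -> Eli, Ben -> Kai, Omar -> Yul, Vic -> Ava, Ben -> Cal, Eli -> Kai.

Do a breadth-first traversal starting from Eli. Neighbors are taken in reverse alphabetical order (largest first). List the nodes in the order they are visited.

Visit Eli; enqueue Zoe, Vic, Kai, Cyd, Ava → queue [Zoe, Vic, Kai, Cyd, Ava]
Visit Zoe; enqueue Rex, Hana → queue [Vic, Kai, Cyd, Ava, Rex, Hana]
Visit Vic; enqueue Bo → queue [Kai, Cyd, Ava, Rex, Hana, Bo]
Visit Kai; enqueue Gus, Ben → queue [Cyd, Ava, Rex, Hana, Bo, Gus, Ben]
Visit Cyd; enqueue Yul, Mae → queue [Ava, Rex, Hana, Bo, Gus, Ben, Yul, Mae]
Visit Ava → queue [Rex, Hana, Bo, Gus, Ben, Yul, Mae]
Visit Rex → queue [Hana, Bo, Gus, Ben, Yul, Mae]
Visit Hana → queue [Bo, Gus, Ben, Yul, Mae]
Visit Bo → queue [Gus, Ben, Yul, Mae]
Visit Gus → queue [Ben, Yul, Mae]
Visit Ben; enqueue Cal → queue [Yul, Mae, Cal]
Visit Yul; enqueue Omar → queue [Mae, Cal, Omar]
Visit Mae → queue [Cal, Omar]
Visit Cal; enqueue Uma → queue [Omar, Uma]
Visit Omar → queue [Uma]
Visit Uma → queue []

Eli → Zoe → Vic → Kai → Cyd → Ava → Rex → Hana → Bo → Gus → Ben → Yul → Mae → Cal → Omar → Uma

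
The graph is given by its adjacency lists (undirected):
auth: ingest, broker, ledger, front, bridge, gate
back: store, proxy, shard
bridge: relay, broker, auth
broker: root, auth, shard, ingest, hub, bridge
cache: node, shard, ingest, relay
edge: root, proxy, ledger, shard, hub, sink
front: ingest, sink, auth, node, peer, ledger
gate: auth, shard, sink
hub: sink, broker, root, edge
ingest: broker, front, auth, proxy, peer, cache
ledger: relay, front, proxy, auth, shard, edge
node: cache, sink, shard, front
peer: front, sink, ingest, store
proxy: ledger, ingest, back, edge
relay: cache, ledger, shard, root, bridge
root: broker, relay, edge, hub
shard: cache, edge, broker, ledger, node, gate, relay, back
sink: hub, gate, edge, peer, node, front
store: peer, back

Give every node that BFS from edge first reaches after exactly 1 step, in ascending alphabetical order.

hub, ledger, proxy, root, shard, sink

Level 0: edge
Level 1: hub, ledger, proxy, root, shard, sink
Level 2: auth, back, broker, cache, front, gate, ingest, node, peer, relay
Level 3: bridge, store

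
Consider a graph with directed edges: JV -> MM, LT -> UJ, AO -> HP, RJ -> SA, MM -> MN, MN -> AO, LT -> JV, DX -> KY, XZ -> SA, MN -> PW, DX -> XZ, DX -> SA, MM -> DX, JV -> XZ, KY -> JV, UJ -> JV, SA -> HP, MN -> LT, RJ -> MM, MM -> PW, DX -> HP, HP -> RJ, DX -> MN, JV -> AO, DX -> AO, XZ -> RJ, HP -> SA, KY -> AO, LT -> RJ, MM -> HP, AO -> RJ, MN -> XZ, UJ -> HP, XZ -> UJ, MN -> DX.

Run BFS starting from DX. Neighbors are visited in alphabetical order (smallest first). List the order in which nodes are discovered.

Visit DX; enqueue AO, HP, KY, MN, SA, XZ → queue [AO, HP, KY, MN, SA, XZ]
Visit AO; enqueue RJ → queue [HP, KY, MN, SA, XZ, RJ]
Visit HP → queue [KY, MN, SA, XZ, RJ]
Visit KY; enqueue JV → queue [MN, SA, XZ, RJ, JV]
Visit MN; enqueue LT, PW → queue [SA, XZ, RJ, JV, LT, PW]
Visit SA → queue [XZ, RJ, JV, LT, PW]
Visit XZ; enqueue UJ → queue [RJ, JV, LT, PW, UJ]
Visit RJ; enqueue MM → queue [JV, LT, PW, UJ, MM]
Visit JV → queue [LT, PW, UJ, MM]
Visit LT → queue [PW, UJ, MM]
Visit PW → queue [UJ, MM]
Visit UJ → queue [MM]
Visit MM → queue []

DX AO HP KY MN SA XZ RJ JV LT PW UJ MM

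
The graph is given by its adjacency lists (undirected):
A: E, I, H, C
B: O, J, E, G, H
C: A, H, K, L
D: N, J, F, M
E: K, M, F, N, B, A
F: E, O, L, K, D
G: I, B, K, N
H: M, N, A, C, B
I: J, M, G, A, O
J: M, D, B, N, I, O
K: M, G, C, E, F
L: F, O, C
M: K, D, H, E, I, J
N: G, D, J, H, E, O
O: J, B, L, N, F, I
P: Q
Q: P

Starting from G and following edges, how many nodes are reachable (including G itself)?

BFS from G visits: G, I, B, K, N, J, M, A, O, E, H, C, F, D, L
Reachable nodes: 15 of 17 total.

15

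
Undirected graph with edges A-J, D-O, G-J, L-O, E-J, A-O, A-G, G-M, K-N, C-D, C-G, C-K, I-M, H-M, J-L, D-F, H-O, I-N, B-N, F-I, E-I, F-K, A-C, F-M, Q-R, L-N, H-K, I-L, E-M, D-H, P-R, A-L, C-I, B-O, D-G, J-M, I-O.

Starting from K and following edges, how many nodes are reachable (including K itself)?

15

BFS from K visits: K, C, F, H, N, A, D, G, I, M, O, B, L, J, E
Reachable nodes: 15 of 18 total.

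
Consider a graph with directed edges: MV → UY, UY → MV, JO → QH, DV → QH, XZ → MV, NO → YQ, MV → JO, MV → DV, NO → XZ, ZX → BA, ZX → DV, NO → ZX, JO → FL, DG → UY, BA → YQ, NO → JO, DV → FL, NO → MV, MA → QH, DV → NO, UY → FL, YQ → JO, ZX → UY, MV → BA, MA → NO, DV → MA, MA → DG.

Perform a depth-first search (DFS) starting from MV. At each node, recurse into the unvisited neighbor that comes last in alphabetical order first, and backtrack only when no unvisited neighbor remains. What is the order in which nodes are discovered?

MV → UY → FL → JO → QH → DV → NO → ZX → BA → YQ → XZ → MA → DG

Visit MV
MV → UY
UY → FL
MV → JO
JO → QH
MV → DV
DV → NO
NO → ZX
ZX → BA
BA → YQ
NO → XZ
DV → MA
MA → DG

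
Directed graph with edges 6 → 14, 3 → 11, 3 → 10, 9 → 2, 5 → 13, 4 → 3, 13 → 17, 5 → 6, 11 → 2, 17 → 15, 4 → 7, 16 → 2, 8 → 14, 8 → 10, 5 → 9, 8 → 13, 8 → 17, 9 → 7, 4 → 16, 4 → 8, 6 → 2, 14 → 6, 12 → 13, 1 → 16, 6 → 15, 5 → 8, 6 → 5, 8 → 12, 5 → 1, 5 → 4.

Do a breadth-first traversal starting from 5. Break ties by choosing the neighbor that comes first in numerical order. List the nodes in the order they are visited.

5 → 1 → 4 → 6 → 8 → 9 → 13 → 16 → 3 → 7 → 2 → 14 → 15 → 10 → 12 → 17 → 11

Visit 5; enqueue 1, 4, 6, 8, 9, 13 → queue [1, 4, 6, 8, 9, 13]
Visit 1; enqueue 16 → queue [4, 6, 8, 9, 13, 16]
Visit 4; enqueue 3, 7 → queue [6, 8, 9, 13, 16, 3, 7]
Visit 6; enqueue 2, 14, 15 → queue [8, 9, 13, 16, 3, 7, 2, 14, 15]
Visit 8; enqueue 10, 12, 17 → queue [9, 13, 16, 3, 7, 2, 14, 15, 10, 12, 17]
Visit 9 → queue [13, 16, 3, 7, 2, 14, 15, 10, 12, 17]
Visit 13 → queue [16, 3, 7, 2, 14, 15, 10, 12, 17]
Visit 16 → queue [3, 7, 2, 14, 15, 10, 12, 17]
Visit 3; enqueue 11 → queue [7, 2, 14, 15, 10, 12, 17, 11]
Visit 7 → queue [2, 14, 15, 10, 12, 17, 11]
Visit 2 → queue [14, 15, 10, 12, 17, 11]
Visit 14 → queue [15, 10, 12, 17, 11]
Visit 15 → queue [10, 12, 17, 11]
Visit 10 → queue [12, 17, 11]
Visit 12 → queue [17, 11]
Visit 17 → queue [11]
Visit 11 → queue []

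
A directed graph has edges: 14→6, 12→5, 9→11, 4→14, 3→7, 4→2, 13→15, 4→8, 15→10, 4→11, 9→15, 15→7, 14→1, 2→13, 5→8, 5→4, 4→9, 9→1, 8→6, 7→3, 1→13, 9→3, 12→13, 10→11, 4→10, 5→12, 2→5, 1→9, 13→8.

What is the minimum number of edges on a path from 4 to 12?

Level 0: 4
Level 1: 2, 8, 9, 10, 11, 14
Level 2: 1, 3, 5, 6, 13, 15
Level 3: 7, 12
12 first appears at level 3.

3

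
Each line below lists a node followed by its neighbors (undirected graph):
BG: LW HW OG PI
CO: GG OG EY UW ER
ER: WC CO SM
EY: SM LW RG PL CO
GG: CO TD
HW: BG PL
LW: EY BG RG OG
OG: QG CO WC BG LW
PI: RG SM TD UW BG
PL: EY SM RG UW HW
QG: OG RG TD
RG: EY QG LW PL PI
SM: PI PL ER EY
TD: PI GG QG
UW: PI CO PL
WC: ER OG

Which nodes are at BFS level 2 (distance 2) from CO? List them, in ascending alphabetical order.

BG, LW, PI, PL, QG, RG, SM, TD, WC

Level 0: CO
Level 1: ER, EY, GG, OG, UW
Level 2: BG, LW, PI, PL, QG, RG, SM, TD, WC
Level 3: HW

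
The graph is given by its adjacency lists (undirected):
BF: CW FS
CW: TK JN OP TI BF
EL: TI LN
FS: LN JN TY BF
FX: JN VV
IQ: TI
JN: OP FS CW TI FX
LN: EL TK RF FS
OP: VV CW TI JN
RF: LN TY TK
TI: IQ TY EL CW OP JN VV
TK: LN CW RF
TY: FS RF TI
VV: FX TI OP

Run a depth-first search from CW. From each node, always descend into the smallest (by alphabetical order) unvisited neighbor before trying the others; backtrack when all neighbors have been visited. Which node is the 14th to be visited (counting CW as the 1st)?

IQ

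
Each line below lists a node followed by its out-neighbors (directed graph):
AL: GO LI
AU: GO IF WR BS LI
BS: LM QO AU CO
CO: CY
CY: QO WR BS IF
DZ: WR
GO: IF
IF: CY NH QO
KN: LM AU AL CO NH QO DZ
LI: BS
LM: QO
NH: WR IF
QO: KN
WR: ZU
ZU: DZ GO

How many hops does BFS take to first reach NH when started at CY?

Level 0: CY
Level 1: BS, IF, QO, WR
Level 2: AU, CO, KN, LM, NH, ZU
Level 3: AL, DZ, GO, LI
NH first appears at level 2.

2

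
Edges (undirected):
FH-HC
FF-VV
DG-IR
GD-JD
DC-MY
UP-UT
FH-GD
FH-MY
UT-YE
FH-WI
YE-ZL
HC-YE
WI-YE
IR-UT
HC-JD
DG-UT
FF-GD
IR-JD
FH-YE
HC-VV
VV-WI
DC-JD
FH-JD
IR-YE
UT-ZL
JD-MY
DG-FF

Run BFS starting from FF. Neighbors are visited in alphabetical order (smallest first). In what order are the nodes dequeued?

FF DG GD VV IR UT FH JD HC WI YE UP ZL MY DC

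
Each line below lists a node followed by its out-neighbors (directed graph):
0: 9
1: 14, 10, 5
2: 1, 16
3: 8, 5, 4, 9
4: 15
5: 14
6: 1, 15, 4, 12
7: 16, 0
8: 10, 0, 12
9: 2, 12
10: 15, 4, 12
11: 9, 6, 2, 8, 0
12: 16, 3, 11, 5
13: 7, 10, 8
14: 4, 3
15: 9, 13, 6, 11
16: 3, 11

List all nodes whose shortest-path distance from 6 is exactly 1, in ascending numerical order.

Level 0: 6
Level 1: 1, 4, 12, 15
Level 2: 3, 5, 9, 10, 11, 13, 14, 16
Level 3: 0, 2, 7, 8

1, 4, 12, 15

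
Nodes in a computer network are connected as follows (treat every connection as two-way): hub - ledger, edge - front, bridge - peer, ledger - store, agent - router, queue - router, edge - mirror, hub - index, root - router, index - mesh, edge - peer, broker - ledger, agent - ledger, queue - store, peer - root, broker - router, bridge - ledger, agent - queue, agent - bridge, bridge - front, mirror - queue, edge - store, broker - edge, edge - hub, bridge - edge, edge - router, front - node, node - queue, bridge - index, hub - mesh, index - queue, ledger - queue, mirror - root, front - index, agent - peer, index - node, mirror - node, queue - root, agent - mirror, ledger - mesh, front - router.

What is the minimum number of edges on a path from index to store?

Level 0: index
Level 1: bridge, front, hub, mesh, node, queue
Level 2: agent, edge, ledger, mirror, peer, root, router, store
Level 3: broker
store first appears at level 2.

2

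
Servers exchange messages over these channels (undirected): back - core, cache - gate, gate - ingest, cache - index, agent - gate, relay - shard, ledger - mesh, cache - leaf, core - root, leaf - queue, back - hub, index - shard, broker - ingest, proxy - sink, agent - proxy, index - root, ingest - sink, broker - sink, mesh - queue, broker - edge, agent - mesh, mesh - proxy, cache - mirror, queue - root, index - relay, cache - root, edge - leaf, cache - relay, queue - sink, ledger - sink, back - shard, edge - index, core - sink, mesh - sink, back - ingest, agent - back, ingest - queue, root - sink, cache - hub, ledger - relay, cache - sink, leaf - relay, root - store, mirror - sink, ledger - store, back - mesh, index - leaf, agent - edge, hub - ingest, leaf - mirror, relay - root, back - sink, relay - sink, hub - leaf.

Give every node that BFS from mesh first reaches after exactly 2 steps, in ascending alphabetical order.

broker, cache, core, edge, gate, hub, ingest, leaf, mirror, relay, root, shard, store

Level 0: mesh
Level 1: agent, back, ledger, proxy, queue, sink
Level 2: broker, cache, core, edge, gate, hub, ingest, leaf, mirror, relay, root, shard, store
Level 3: index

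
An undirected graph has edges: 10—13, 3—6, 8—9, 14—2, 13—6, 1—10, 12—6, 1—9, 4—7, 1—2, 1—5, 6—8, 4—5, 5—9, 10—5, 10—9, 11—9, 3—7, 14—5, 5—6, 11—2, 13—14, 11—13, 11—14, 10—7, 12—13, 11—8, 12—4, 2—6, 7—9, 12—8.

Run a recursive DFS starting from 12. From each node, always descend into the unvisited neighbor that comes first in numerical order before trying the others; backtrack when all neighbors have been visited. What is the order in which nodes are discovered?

Visit 12
12 → 4
4 → 5
5 → 1
1 → 2
2 → 6
6 → 3
3 → 7
7 → 9
9 → 8
8 → 11
11 → 13
13 → 10
13 → 14

12, 4, 5, 1, 2, 6, 3, 7, 9, 8, 11, 13, 10, 14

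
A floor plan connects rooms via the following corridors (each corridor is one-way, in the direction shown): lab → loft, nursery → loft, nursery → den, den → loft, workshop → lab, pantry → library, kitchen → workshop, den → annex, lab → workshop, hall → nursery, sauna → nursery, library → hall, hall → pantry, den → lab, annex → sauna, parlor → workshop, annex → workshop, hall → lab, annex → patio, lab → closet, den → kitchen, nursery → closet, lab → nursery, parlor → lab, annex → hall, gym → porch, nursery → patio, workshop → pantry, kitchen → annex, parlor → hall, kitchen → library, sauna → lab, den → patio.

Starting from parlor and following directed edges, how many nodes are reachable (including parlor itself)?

BFS from parlor visits: parlor, hall, lab, workshop, nursery, pantry, closet, loft, den, patio, library, annex, kitchen, sauna
Reachable nodes: 14 of 16 total.

14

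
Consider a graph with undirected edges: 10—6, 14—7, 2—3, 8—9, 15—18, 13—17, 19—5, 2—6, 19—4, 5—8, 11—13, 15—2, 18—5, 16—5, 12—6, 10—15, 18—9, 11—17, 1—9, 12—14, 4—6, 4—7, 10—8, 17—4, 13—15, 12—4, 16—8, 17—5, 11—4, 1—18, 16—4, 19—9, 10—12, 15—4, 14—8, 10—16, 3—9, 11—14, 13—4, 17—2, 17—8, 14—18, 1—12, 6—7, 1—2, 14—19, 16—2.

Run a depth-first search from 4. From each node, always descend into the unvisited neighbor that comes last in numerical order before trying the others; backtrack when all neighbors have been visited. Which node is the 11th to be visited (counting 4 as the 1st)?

Visit 4
4 → 19
19 → 14
14 → 18
18 → 15
15 → 13
13 → 17
17 → 11
17 → 8
8 → 16
16 → 10
10 → 12
12 → 6
6 → 7
6 → 2
2 → 3
3 → 9
9 → 1
16 → 5

Visit order: 4, 19, 14, 18, 15, 13, 17, 11, 8, 16, 10, 12, 6, 7, 2, 3, 9, 1, 5

10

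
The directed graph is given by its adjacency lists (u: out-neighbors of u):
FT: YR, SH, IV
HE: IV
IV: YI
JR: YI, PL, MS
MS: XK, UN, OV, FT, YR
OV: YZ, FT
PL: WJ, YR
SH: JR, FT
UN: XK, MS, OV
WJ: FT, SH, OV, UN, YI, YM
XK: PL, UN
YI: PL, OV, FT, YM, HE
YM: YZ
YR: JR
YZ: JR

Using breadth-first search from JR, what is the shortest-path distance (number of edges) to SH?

Level 0: JR
Level 1: MS, PL, YI
Level 2: FT, HE, OV, UN, WJ, XK, YM, YR
Level 3: IV, SH, YZ
SH first appears at level 3.

3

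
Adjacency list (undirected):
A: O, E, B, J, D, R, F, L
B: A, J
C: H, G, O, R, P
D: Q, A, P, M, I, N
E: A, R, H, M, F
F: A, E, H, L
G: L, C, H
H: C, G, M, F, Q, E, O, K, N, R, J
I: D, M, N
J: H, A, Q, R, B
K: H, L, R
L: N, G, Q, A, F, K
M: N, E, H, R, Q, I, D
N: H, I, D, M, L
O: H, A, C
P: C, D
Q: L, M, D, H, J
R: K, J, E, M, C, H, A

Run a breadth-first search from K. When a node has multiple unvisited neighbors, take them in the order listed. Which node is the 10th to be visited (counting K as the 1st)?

E

Visit K; enqueue H, L, R → queue [H, L, R]
Visit H; enqueue C, G, M, F, Q, E, O, N, J → queue [L, R, C, G, M, F, Q, E, O, N, J]
Visit L; enqueue A → queue [R, C, G, M, F, Q, E, O, N, J, A]
Visit R → queue [C, G, M, F, Q, E, O, N, J, A]
Visit C; enqueue P → queue [G, M, F, Q, E, O, N, J, A, P]
Visit G → queue [M, F, Q, E, O, N, J, A, P]
Visit M; enqueue I, D → queue [F, Q, E, O, N, J, A, P, I, D]
Visit F → queue [Q, E, O, N, J, A, P, I, D]
Visit Q → queue [E, O, N, J, A, P, I, D]
Visit E → queue [O, N, J, A, P, I, D]
Visit O → queue [N, J, A, P, I, D]
Visit N → queue [J, A, P, I, D]
Visit J; enqueue B → queue [A, P, I, D, B]
Visit A → queue [P, I, D, B]
Visit P → queue [I, D, B]
Visit I → queue [D, B]
Visit D → queue [B]
Visit B → queue []

Visit order: K, H, L, R, C, G, M, F, Q, E, O, N, J, A, P, I, D, B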